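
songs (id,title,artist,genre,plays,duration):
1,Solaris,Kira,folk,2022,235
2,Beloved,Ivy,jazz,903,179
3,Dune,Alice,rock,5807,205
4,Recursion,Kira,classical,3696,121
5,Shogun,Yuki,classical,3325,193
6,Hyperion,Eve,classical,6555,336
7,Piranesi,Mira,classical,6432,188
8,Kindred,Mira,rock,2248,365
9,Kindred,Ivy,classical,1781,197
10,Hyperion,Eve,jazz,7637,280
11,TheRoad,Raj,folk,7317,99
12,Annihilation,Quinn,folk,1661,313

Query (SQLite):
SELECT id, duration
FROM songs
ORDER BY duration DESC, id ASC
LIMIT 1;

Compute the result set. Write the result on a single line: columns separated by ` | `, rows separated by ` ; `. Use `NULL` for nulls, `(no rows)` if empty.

8 | 365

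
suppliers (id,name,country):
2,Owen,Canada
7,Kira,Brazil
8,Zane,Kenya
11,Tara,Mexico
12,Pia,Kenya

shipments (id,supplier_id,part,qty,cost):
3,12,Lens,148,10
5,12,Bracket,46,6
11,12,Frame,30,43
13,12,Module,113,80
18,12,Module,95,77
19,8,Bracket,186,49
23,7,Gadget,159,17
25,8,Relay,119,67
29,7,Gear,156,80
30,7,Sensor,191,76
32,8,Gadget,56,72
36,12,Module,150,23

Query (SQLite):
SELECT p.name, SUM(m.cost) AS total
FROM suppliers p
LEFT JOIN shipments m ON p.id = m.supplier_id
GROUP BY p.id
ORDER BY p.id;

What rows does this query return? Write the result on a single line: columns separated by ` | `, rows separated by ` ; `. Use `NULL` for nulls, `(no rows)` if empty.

Owen | NULL ; Kira | 173 ; Zane | 188 ; Tara | NULL ; Pia | 239

LEFT JOIN keeps every suppliers row; unmatched ones get NULL for shipments columns.
Group by suppliers.id and compute SUM(m.cost). SUM over an all-NULL group is NULL.
  2: ids {—} → SUM(m.cost)=NULL
  7: ids {23, 29, 30} → SUM(m.cost)=173
  8: ids {19, 25, 32} → SUM(m.cost)=188
  11: ids {—} → SUM(m.cost)=NULL
  12: ids {3, 5, 11, 13, 18, 36} → SUM(m.cost)=239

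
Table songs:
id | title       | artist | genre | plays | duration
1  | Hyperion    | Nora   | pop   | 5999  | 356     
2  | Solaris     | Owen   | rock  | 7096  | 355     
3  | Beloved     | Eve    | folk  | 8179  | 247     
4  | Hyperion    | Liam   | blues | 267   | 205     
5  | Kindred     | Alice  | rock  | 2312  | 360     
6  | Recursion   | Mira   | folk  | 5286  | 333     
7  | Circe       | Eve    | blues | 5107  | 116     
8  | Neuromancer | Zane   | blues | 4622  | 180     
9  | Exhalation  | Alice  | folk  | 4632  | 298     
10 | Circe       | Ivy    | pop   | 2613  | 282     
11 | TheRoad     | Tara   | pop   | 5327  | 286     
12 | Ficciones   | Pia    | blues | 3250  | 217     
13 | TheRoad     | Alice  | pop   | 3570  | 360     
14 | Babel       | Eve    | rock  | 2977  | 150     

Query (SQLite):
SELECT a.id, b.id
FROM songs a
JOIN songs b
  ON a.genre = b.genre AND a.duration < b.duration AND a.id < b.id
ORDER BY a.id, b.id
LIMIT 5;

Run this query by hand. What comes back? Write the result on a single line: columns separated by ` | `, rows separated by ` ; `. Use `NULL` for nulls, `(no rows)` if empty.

Pairs (a,b) with same genre, a.duration < b.duration, a.id < b.id.
genre groups: blues:{4,7,8,12} folk:{3,6,9} pop:{1,10,11,13} rock:{2,5,14}
Ordered by (a.id, b.id); first 5.

1 | 13 ; 2 | 5 ; 3 | 6 ; 3 | 9 ; 4 | 12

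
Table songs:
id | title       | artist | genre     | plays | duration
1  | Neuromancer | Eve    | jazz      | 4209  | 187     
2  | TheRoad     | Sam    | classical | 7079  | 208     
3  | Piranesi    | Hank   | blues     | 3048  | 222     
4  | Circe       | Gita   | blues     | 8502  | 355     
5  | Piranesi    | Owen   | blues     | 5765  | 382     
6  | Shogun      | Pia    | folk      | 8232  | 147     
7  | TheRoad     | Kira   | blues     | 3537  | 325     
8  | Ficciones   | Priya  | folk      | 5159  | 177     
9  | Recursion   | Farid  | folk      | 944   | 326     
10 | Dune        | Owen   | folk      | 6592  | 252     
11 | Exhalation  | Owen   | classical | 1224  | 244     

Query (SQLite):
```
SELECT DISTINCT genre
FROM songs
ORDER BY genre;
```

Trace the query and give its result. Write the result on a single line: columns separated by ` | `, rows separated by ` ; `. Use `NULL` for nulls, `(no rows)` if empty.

blues ; classical ; folk ; jazz

Collect distinct genre values from songs.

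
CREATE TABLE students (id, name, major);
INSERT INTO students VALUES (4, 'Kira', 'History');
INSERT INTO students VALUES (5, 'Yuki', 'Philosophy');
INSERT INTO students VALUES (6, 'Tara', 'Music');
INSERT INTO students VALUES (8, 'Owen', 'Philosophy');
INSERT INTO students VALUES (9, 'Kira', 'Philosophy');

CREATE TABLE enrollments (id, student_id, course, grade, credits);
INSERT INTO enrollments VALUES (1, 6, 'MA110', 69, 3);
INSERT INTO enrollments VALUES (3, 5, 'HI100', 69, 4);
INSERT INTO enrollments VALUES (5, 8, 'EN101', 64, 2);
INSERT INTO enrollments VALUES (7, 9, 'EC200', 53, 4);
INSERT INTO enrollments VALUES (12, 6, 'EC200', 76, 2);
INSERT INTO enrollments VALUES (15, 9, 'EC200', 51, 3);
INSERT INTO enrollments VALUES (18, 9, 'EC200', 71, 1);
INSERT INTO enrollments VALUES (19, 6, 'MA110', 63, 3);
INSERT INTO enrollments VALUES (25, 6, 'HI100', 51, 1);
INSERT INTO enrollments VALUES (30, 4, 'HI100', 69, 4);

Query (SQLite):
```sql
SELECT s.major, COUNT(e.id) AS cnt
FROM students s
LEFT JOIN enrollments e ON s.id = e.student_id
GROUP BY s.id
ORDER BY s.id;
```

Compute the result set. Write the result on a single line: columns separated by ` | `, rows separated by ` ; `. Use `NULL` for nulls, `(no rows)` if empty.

History | 1 ; Philosophy | 1 ; Music | 4 ; Philosophy | 1 ; Philosophy | 3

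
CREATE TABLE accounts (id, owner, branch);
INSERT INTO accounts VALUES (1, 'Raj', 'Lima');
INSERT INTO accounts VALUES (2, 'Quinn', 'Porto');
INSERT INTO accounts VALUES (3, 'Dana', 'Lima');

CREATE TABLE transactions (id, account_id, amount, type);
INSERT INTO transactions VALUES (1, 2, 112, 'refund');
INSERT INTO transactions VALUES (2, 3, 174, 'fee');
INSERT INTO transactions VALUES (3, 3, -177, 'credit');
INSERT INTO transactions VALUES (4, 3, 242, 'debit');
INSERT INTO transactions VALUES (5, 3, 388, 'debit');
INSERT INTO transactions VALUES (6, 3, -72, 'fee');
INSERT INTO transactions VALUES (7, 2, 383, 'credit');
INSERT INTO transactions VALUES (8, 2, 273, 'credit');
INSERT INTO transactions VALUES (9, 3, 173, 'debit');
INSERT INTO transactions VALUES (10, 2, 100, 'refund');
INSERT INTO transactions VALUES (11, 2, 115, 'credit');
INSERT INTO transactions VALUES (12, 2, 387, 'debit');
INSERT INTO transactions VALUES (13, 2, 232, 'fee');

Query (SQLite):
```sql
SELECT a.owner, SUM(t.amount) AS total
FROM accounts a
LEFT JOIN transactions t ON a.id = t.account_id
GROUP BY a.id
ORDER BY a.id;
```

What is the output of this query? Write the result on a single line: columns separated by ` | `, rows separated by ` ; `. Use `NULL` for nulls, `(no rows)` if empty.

Raj | NULL ; Quinn | 1602 ; Dana | 728

LEFT JOIN keeps every accounts row; unmatched ones get NULL for transactions columns.
Group by accounts.id and compute SUM(t.amount). SUM over an all-NULL group is NULL.
  1: ids {—} → SUM(t.amount)=NULL
  2: ids {1, 7, 8, 10, 11, 12, 13} → SUM(t.amount)=1602
  3: ids {2, 3, 4, 5, 6, 9} → SUM(t.amount)=728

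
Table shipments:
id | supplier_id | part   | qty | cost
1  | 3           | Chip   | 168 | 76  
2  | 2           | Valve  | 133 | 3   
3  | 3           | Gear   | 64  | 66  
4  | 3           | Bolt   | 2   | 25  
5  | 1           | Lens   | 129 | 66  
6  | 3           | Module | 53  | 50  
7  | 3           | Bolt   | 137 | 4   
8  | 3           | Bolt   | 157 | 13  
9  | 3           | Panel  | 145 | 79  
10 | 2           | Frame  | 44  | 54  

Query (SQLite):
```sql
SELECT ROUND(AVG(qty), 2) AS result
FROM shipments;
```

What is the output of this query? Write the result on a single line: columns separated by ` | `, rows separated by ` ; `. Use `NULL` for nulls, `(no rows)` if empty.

All qty values: [168, 133, 64, 2, 129, 53, 137, 157, 145, 44].
AVG = 1032 / 10 (rounded to 2 dp).

103.2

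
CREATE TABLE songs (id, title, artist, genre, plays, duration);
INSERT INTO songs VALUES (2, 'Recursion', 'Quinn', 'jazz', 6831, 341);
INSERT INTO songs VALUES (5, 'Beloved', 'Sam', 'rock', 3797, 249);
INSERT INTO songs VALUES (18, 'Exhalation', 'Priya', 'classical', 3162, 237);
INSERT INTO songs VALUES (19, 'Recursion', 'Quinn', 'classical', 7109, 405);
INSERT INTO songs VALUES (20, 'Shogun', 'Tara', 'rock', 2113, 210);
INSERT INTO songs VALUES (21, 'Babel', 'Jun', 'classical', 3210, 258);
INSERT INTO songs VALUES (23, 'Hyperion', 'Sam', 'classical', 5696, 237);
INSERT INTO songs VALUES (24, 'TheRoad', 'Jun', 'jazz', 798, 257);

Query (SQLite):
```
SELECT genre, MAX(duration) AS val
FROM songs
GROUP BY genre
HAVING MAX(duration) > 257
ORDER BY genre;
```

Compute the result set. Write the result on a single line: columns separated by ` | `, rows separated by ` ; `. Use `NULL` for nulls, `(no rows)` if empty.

classical | 405 ; jazz | 341

Partition songs by genre; compute MAX(duration) within each group.
HAVING: keep groups where MAX(duration) > 257.
  classical: ids {18, 19, 21, 23} → MAX(duration)=405
  jazz: ids {2, 24} → MAX(duration)=341
  rock: ids {5, 20} → MAX(duration)=249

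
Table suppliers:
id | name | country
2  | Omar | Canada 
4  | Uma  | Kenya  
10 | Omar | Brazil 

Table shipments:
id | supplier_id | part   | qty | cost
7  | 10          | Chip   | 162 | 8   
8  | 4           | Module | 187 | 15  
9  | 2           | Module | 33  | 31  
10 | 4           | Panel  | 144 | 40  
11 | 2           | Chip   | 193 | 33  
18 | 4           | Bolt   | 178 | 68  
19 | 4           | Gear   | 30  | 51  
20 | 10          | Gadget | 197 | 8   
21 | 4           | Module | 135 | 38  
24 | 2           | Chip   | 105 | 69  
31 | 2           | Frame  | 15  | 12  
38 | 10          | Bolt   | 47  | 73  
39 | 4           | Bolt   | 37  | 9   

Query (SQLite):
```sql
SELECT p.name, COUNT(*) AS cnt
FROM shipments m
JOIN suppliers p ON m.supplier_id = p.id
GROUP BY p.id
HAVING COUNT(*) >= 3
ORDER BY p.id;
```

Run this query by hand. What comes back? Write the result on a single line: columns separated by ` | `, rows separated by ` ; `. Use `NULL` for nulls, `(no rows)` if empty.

Omar | 4 ; Uma | 6 ; Omar | 3

Join each shipments row to its suppliers via supplier_id.
Group joined rows by suppliers.id; compute COUNT(*) per group.
HAVING: keep groups with count ≥ 3.
  2: ids {9, 11, 24, 31} → COUNT(*)=4
  4: ids {8, 10, 18, 19, 21, 39} → COUNT(*)=6
  10: ids {7, 20, 38} → COUNT(*)=3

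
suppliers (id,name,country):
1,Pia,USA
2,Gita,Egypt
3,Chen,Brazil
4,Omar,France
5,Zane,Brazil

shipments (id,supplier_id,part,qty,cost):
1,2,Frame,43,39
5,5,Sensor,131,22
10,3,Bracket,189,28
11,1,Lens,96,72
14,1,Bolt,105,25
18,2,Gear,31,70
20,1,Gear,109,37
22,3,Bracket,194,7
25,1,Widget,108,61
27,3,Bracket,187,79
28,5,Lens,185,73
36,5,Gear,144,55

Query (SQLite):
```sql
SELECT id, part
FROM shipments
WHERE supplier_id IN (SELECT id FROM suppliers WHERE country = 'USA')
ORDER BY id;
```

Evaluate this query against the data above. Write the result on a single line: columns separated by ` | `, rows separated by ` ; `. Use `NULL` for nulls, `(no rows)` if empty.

Inner query: suppliers.id where country = 'USA'.
Outer: keep shipments rows whose supplier_id is in that set.
Inner query → {1}

11 | Lens ; 14 | Bolt ; 20 | Gear ; 25 | Widget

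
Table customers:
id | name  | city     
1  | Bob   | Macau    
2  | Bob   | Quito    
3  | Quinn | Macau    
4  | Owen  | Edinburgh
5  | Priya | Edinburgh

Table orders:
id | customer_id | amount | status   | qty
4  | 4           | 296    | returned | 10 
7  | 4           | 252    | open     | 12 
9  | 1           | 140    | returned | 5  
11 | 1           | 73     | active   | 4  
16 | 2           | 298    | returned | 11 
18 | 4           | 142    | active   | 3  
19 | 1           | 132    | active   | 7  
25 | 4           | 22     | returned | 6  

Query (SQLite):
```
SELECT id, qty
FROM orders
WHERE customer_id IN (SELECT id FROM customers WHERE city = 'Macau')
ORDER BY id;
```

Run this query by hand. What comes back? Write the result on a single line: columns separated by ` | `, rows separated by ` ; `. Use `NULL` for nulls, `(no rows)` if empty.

9 | 5 ; 11 | 4 ; 19 | 7

Inner query: customers.id where city = 'Macau'.
Outer: keep orders rows whose customer_id is in that set.
Inner query → {1, 3}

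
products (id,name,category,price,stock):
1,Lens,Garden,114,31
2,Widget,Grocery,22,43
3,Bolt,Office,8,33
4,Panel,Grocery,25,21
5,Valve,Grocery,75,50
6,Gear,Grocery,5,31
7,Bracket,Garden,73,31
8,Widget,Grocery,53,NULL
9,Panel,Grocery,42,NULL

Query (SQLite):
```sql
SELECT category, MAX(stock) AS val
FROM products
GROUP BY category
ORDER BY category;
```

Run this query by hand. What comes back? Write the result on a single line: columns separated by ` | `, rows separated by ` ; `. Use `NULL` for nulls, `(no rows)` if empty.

Partition products by category; compute MAX(stock) within each group.
  Garden: ids {1, 7} → MAX(stock)=31
  Grocery: ids {2, 4, 5, 6, 8, 9} → MAX(stock)=50
  Office: ids {3} → MAX(stock)=33

Garden | 31 ; Grocery | 50 ; Office | 33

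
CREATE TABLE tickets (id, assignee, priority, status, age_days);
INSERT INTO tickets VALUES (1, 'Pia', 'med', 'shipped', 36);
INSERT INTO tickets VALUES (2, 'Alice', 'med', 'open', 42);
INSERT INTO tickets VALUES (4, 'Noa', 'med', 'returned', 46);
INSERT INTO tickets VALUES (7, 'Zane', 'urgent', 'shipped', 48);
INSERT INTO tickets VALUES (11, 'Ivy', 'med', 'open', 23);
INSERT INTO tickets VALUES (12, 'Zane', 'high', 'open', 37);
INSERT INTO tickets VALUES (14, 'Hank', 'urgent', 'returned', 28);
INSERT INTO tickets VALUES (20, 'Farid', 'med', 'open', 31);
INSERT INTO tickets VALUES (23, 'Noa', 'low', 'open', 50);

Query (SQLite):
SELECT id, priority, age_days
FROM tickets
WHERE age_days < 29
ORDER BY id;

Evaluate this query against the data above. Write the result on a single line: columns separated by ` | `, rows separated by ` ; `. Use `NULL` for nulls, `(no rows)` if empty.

age_days < 29: ids {11, 14}

11 | med | 23 ; 14 | urgent | 28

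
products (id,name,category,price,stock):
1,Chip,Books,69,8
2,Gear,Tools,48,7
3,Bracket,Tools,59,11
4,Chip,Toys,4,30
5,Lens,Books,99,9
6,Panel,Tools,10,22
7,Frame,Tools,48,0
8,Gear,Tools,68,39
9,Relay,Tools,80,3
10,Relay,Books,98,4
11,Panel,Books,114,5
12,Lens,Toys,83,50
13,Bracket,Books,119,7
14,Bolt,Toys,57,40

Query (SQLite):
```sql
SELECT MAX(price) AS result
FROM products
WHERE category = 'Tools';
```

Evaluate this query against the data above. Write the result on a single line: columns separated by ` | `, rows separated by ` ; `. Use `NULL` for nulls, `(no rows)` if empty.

Rows where category='Tools' → price values: [48, 59, 10, 48, 68, 80].
MAX of non-NULL values = 80.

80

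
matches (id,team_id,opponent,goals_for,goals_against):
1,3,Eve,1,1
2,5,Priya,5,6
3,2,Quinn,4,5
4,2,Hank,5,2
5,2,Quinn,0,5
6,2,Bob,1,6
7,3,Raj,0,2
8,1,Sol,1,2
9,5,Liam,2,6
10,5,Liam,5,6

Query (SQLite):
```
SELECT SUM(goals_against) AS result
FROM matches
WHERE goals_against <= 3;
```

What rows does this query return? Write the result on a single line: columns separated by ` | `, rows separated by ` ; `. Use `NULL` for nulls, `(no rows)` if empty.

7

Rows where goals_against <= 3 → goals_against values: [1, 2, 2, 2].
SUM of non-NULL values = 7.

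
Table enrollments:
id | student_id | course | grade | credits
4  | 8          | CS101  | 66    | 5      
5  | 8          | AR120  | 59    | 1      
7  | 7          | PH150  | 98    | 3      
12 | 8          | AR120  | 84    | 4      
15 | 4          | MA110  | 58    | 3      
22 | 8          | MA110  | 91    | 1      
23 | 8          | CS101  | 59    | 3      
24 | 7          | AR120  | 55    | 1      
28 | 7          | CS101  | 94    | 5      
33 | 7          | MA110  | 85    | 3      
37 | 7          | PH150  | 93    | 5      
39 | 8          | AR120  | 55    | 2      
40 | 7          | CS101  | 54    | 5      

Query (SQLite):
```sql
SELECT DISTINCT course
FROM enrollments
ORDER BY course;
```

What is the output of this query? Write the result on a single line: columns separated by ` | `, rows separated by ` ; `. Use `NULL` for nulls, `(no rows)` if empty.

Collect distinct course values from enrollments.

AR120 ; CS101 ; MA110 ; PH150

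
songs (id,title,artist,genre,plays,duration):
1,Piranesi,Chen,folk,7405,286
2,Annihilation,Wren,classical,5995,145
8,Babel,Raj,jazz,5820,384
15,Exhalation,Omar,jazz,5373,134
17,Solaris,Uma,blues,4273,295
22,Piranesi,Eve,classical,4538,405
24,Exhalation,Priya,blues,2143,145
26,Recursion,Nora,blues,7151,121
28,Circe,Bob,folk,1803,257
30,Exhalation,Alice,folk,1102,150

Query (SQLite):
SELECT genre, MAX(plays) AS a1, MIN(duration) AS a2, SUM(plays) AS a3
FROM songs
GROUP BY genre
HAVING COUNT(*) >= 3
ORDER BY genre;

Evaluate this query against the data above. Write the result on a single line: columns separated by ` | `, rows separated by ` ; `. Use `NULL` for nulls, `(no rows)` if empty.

Group songs by genre.
Per group compute: MAX(plays), MIN(duration), SUM(plays).
HAVING: drop groups with fewer than 3 rows.
  blues: ids {17, 24, 26} → MAX(plays)=7151, MIN(duration)=121, SUM(plays)=13567
  classical: ids {2, 22} → MAX(plays)=5995, MIN(duration)=145, SUM(plays)=10533
  folk: ids {1, 28, 30} → MAX(plays)=7405, MIN(duration)=150, SUM(plays)=10310
  jazz: ids {8, 15} → MAX(plays)=5820, MIN(duration)=134, SUM(plays)=11193

blues | 7151 | 121 | 13567 ; folk | 7405 | 150 | 10310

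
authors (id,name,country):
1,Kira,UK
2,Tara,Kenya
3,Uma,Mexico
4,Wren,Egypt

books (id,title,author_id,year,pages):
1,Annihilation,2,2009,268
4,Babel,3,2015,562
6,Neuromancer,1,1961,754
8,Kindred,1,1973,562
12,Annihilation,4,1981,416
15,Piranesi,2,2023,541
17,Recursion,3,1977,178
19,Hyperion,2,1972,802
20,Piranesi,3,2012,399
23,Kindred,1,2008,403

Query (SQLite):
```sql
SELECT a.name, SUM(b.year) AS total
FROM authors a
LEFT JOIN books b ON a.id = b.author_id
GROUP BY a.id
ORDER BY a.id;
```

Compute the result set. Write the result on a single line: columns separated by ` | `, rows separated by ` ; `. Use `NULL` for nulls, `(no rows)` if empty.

LEFT JOIN keeps every authors row; unmatched ones get NULL for books columns.
Group by authors.id and compute SUM(b.year). SUM over an all-NULL group is NULL.
  1: ids {6, 8, 23} → SUM(b.year)=5942
  2: ids {1, 15, 19} → SUM(b.year)=6004
  3: ids {4, 17, 20} → SUM(b.year)=6004
  4: ids {12} → SUM(b.year)=1981

Kira | 5942 ; Tara | 6004 ; Uma | 6004 ; Wren | 1981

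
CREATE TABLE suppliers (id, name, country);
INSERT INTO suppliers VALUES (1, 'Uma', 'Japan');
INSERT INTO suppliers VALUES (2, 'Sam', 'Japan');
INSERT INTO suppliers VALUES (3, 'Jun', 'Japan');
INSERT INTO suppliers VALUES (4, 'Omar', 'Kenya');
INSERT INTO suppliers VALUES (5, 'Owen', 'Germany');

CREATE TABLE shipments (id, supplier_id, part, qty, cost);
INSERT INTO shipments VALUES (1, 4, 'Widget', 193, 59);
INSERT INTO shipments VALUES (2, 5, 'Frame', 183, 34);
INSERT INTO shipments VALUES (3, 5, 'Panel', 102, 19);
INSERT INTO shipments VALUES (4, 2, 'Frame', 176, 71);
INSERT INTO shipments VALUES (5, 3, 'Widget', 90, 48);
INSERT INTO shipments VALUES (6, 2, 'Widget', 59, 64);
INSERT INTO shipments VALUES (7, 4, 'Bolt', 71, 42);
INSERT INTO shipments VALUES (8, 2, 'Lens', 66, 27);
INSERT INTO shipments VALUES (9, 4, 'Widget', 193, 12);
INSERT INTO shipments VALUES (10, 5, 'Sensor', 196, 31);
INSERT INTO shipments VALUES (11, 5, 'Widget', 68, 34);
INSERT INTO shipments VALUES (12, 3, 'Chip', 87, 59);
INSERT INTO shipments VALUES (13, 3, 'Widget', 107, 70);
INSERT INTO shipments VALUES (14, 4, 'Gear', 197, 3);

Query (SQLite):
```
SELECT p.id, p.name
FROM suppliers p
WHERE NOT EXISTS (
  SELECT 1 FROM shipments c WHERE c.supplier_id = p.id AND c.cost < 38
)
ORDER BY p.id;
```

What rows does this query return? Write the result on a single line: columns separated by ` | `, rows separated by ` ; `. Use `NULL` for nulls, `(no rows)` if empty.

For each suppliers row, check whether any shipments with matching supplier_id has cost < 38.
Keep rows where that is false.

1 | Uma ; 3 | Jun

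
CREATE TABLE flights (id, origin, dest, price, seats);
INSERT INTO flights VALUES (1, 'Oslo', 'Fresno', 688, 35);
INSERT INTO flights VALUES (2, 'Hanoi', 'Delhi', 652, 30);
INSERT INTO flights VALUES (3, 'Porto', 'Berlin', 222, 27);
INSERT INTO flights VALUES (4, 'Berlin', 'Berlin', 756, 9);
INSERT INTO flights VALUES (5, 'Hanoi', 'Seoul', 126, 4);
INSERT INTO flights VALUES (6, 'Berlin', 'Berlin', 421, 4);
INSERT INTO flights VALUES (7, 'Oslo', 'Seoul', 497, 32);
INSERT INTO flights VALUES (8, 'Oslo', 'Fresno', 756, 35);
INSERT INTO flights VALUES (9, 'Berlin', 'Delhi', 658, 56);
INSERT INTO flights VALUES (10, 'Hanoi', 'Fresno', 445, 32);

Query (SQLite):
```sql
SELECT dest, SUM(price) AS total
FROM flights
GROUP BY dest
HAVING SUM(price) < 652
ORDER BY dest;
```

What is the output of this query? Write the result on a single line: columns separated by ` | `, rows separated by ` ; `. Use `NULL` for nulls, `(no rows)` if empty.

Partition flights by dest; compute SUM(price) within each group.
HAVING: keep groups where SUM(price) < 652.
  Berlin: ids {3, 4, 6} → SUM(price)=1399
  Delhi: ids {2, 9} → SUM(price)=1310
  Fresno: ids {1, 8, 10} → SUM(price)=1889
  Seoul: ids {5, 7} → SUM(price)=623

Seoul | 623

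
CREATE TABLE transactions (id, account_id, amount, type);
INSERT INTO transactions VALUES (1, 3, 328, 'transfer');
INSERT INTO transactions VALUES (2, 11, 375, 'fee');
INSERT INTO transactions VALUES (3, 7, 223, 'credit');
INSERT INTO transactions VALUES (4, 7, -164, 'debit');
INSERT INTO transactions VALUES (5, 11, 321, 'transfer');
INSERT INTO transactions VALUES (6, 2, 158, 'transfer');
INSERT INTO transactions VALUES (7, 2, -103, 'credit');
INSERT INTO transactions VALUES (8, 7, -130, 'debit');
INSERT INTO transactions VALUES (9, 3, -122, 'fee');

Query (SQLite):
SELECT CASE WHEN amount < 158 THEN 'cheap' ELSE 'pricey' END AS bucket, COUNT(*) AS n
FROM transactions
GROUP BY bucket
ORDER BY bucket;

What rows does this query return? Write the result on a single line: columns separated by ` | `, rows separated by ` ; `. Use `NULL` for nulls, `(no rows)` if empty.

Bucket rows by amount < 158 → 'cheap' else 'pricey'; count each bucket.

cheap | 4 ; pricey | 5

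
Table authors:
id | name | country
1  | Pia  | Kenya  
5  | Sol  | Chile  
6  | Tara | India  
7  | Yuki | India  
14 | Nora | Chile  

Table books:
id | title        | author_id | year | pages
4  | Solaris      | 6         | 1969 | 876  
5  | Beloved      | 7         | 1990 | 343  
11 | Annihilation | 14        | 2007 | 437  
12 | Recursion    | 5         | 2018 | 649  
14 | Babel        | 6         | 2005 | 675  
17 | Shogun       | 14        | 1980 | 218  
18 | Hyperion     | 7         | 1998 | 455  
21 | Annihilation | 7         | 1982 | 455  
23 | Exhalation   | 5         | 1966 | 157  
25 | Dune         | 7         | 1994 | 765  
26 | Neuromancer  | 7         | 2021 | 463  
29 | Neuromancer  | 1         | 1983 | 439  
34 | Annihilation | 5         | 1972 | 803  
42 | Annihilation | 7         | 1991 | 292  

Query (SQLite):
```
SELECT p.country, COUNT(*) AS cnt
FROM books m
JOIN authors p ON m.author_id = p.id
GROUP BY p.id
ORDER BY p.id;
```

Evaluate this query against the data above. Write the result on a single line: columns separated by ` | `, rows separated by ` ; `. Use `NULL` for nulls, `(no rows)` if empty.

Kenya | 1 ; Chile | 3 ; India | 2 ; India | 6 ; Chile | 2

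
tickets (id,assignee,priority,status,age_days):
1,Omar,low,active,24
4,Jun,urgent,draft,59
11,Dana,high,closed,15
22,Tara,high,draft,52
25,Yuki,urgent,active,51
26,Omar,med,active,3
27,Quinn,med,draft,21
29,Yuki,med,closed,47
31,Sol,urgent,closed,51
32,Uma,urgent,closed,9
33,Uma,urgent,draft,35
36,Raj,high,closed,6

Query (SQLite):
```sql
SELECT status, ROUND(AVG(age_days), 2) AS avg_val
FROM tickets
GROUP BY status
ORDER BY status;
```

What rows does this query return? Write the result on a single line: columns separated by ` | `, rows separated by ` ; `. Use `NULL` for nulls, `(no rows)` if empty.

Partition tickets by status; compute ROUND(AVG(age_days), 2) within each group.
  active: ids {1, 25, 26} → ROUND(AVG(age_days), 2)=26
  closed: ids {11, 29, 31, 32, 36} → ROUND(AVG(age_days), 2)=25.6
  draft: ids {4, 22, 27, 33} → ROUND(AVG(age_days), 2)=41.75

active | 26 ; closed | 25.6 ; draft | 41.75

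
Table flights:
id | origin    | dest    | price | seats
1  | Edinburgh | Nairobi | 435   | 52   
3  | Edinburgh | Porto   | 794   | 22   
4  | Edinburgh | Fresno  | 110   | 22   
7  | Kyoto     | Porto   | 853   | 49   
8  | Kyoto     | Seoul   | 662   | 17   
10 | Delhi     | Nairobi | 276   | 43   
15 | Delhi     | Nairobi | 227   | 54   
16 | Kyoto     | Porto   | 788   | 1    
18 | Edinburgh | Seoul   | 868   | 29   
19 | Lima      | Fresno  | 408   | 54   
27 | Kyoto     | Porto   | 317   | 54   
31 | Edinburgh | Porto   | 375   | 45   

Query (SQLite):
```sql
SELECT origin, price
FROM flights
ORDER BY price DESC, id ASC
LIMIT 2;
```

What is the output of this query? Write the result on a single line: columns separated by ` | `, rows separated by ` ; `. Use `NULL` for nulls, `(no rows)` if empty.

Edinburgh | 868 ; Kyoto | 853

Sort by price desc, tiebreak id asc: (868, id=18), (853, id=7), (794, id=3), (788, id=16), (662, id=8) …. Take first 2.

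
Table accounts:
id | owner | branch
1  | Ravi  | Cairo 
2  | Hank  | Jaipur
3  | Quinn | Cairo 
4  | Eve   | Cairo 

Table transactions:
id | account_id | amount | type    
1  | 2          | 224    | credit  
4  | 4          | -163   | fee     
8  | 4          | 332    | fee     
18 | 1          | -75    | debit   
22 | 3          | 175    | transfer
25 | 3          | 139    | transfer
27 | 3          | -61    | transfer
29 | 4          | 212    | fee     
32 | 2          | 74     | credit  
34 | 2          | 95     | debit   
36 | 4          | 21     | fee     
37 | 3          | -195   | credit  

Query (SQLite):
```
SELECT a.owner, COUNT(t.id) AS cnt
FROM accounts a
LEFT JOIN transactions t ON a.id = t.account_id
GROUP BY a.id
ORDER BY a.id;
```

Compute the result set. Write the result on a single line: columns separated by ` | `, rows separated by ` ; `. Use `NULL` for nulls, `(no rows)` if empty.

Ravi | 1 ; Hank | 3 ; Quinn | 4 ; Eve | 4

LEFT JOIN keeps every accounts row; unmatched ones get NULL for transactions columns.
Group by accounts.id and compute COUNT(t.id). COUNT(col) of an all-NULL group is 0.
  1: ids {18} → COUNT(t.id)=1
  2: ids {1, 32, 34} → COUNT(t.id)=3
  3: ids {22, 25, 27, 37} → COUNT(t.id)=4
  4: ids {4, 8, 29, 36} → COUNT(t.id)=4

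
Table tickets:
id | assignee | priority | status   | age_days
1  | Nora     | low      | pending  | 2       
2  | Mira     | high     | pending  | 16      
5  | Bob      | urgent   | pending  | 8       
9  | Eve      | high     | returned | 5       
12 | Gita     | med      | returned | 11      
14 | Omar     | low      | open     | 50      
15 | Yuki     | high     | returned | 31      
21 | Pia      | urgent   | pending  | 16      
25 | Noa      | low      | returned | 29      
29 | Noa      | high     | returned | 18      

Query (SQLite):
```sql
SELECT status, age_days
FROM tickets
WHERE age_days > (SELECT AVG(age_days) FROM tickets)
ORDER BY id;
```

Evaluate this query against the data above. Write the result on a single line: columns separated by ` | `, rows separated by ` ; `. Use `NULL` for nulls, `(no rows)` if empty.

open | 50 ; returned | 31 ; returned | 29

Scalar subquery: AVG(age_days) over all tickets rows = 18.6.
Keep rows where age_days > that value.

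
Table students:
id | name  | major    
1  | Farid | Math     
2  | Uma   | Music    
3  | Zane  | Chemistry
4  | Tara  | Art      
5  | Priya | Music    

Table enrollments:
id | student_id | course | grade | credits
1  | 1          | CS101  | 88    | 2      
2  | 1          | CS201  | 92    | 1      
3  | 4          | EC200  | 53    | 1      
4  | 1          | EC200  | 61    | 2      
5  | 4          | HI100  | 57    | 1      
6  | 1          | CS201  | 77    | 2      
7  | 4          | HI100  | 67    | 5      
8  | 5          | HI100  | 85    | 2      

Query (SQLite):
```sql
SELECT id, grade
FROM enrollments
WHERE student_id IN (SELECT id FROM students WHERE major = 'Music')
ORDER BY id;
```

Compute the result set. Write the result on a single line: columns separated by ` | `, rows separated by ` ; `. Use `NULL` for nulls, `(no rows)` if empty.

8 | 85

Inner query: students.id where major = 'Music'.
Outer: keep enrollments rows whose student_id is in that set.
Inner query → {2, 5}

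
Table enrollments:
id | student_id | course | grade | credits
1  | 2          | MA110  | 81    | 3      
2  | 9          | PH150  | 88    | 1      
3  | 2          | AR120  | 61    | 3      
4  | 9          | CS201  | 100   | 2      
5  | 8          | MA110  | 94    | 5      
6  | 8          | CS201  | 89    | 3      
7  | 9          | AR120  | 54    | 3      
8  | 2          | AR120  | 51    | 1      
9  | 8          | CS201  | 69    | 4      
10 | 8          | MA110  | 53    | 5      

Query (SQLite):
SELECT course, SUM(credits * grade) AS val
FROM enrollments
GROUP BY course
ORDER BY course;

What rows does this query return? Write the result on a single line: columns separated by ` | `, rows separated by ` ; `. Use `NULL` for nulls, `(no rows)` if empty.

AR120 | 396 ; CS201 | 743 ; MA110 | 978 ; PH150 | 88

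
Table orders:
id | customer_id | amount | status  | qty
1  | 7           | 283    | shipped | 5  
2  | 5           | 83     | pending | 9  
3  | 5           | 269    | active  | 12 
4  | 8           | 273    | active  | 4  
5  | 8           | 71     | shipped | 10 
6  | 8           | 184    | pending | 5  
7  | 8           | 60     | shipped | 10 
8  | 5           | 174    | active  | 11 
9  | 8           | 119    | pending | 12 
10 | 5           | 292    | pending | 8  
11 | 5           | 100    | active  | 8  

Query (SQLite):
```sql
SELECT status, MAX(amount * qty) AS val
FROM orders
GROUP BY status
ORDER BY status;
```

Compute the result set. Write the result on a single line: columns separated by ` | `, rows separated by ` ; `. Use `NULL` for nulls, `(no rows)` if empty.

active | 3228 ; pending | 2336 ; shipped | 1415

For each row compute amount * qty.
Group by status; take MAX of the expression per group.
  active: ids {3, 4, 8, 11} → MAX(amount * qty)=3228
  pending: ids {2, 6, 9, 10} → MAX(amount * qty)=2336
  shipped: ids {1, 5, 7} → MAX(amount * qty)=1415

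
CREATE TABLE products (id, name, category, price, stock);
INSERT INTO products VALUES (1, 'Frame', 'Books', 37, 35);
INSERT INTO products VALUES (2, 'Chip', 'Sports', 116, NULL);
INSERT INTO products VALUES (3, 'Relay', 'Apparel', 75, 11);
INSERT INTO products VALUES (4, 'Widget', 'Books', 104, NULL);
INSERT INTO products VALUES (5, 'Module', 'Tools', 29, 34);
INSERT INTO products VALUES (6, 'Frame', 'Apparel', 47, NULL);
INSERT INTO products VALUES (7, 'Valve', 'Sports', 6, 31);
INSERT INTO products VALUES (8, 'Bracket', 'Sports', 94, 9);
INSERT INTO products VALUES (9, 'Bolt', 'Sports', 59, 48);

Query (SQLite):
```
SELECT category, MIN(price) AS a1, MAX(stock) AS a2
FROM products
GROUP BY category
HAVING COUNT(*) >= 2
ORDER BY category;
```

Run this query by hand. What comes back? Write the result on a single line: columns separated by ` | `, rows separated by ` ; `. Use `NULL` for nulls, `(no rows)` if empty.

Apparel | 47 | 11 ; Books | 37 | 35 ; Sports | 6 | 48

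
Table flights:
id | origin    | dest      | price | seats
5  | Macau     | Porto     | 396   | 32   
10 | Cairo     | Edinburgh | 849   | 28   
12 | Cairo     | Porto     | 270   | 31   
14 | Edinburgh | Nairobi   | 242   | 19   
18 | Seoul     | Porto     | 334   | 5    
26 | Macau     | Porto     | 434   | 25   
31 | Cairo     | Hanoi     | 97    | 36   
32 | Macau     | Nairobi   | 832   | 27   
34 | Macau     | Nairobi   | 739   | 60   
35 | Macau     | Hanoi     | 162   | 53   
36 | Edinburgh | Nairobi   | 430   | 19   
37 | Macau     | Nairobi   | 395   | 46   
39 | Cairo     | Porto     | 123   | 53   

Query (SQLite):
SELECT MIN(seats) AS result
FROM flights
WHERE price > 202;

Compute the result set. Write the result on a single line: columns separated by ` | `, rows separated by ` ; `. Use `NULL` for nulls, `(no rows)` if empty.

5

Rows where price > 202 → seats values: [32, 28, 31, 19, 5, 25, 27, 60, 19, 46].
MIN of non-NULL values = 5.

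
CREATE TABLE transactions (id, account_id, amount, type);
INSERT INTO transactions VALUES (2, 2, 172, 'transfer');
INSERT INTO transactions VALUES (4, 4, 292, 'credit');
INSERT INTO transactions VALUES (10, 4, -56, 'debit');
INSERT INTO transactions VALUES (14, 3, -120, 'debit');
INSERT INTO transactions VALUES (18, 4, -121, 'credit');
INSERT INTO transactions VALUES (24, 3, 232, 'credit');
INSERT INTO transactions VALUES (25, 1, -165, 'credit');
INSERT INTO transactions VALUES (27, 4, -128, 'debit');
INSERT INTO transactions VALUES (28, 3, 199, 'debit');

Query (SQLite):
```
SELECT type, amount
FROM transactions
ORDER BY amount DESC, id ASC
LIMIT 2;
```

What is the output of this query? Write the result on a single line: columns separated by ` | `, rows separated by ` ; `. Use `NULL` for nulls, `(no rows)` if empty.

credit | 292 ; credit | 232

Sort by amount desc, tiebreak id asc: (292, id=4), (232, id=24), (199, id=28), (172, id=2), (-56, id=10) …. Take first 2.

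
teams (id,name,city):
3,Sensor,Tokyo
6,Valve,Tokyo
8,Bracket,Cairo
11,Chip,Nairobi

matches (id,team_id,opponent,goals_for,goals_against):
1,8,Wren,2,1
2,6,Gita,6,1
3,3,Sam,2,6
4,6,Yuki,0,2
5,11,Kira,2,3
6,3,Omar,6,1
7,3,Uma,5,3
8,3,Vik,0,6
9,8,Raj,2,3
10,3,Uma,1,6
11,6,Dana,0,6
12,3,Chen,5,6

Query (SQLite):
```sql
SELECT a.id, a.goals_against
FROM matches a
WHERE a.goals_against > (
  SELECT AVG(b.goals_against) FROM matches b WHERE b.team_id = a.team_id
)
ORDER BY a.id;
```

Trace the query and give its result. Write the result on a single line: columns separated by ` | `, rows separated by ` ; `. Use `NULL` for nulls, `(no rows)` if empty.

3 | 6 ; 8 | 6 ; 9 | 3 ; 10 | 6 ; 11 | 6 ; 12 | 6

For each matches row a, compute AVG(goals_against) over rows sharing a.team_id.
Keep row a if a.goals_against > that per-group AVG.
  team_id=3: AVG(goals_against) = 4.666667
  team_id=6: AVG(goals_against) = 3.0
  team_id=8: AVG(goals_against) = 2.0
  team_id=11: AVG(goals_against) = 3.0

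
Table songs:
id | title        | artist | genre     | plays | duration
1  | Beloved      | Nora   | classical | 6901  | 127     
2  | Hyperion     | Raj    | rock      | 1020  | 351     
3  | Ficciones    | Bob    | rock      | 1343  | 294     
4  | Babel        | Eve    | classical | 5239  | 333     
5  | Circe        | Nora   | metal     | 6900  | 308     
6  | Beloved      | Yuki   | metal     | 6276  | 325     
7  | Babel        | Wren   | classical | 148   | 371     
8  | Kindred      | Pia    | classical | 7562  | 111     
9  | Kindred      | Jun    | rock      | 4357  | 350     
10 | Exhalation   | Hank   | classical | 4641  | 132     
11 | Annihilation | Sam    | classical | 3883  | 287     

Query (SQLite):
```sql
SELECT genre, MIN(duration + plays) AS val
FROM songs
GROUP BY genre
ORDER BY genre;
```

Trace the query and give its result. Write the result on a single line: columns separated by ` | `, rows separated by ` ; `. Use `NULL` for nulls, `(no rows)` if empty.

For each row compute duration + plays.
Group by genre; take MIN of the expression per group.
  classical: ids {1, 4, 7, 8, 10, 11} → MIN(duration + plays)=519
  metal: ids {5, 6} → MIN(duration + plays)=6601
  rock: ids {2, 3, 9} → MIN(duration + plays)=1371

classical | 519 ; metal | 6601 ; rock | 1371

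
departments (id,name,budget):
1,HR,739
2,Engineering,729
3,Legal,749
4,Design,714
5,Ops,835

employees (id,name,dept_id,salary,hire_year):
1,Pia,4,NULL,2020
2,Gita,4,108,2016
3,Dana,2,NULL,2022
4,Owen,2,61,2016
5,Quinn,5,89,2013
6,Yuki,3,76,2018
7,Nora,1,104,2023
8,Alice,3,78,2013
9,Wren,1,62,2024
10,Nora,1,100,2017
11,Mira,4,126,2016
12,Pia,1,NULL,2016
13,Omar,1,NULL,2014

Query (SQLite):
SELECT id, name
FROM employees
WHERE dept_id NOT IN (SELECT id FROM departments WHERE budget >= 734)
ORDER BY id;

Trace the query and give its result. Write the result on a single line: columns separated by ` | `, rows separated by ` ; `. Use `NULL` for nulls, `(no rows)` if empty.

1 | Pia ; 2 | Gita ; 3 | Dana ; 4 | Owen ; 11 | Mira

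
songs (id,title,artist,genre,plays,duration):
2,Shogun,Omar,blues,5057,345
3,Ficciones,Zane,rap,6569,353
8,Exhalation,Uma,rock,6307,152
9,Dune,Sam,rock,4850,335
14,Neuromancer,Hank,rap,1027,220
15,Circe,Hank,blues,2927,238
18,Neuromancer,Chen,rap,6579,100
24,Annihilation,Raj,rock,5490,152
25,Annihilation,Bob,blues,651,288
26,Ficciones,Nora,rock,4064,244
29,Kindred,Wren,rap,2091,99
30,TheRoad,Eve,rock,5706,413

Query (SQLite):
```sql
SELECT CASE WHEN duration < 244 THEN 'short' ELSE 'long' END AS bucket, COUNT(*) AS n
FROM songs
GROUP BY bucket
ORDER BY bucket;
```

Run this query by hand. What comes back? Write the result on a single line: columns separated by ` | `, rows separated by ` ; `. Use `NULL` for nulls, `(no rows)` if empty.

Bucket rows by duration < 244 → 'short' else 'long'; count each bucket.

long | 6 ; short | 6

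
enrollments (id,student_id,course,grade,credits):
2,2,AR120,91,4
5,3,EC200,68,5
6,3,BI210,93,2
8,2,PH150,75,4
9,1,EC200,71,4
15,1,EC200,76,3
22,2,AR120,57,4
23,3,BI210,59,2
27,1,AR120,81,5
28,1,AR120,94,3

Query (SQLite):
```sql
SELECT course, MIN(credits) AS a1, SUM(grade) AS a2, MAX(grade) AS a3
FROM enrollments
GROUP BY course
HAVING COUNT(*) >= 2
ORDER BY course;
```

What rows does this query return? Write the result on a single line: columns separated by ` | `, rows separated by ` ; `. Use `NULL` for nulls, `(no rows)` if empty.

Group enrollments by course.
Per group compute: MIN(credits), SUM(grade), MAX(grade).
HAVING: drop groups with fewer than 2 rows.
  AR120: ids {2, 22, 27, 28} → MIN(credits)=3, SUM(grade)=323, MAX(grade)=94
  BI210: ids {6, 23} → MIN(credits)=2, SUM(grade)=152, MAX(grade)=93
  EC200: ids {5, 9, 15} → MIN(credits)=3, SUM(grade)=215, MAX(grade)=76
  PH150: ids {8} → MIN(credits)=4, SUM(grade)=75, MAX(grade)=75

AR120 | 3 | 323 | 94 ; BI210 | 2 | 152 | 93 ; EC200 | 3 | 215 | 76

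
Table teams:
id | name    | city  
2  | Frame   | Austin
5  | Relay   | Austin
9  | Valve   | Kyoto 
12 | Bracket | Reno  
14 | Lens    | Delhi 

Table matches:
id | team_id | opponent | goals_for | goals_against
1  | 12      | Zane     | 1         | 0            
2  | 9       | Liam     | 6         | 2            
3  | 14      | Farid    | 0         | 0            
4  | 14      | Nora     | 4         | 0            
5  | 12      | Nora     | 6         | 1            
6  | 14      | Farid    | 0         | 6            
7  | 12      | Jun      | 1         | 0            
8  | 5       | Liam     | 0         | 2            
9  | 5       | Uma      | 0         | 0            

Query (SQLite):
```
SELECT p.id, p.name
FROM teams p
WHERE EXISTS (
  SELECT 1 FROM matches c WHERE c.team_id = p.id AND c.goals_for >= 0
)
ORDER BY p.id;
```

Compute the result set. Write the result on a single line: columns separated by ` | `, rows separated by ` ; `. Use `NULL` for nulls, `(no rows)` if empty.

For each teams row, check whether any matches with matching team_id has goals_for >= 0.
Keep rows where that is true.

5 | Relay ; 9 | Valve ; 12 | Bracket ; 14 | Lens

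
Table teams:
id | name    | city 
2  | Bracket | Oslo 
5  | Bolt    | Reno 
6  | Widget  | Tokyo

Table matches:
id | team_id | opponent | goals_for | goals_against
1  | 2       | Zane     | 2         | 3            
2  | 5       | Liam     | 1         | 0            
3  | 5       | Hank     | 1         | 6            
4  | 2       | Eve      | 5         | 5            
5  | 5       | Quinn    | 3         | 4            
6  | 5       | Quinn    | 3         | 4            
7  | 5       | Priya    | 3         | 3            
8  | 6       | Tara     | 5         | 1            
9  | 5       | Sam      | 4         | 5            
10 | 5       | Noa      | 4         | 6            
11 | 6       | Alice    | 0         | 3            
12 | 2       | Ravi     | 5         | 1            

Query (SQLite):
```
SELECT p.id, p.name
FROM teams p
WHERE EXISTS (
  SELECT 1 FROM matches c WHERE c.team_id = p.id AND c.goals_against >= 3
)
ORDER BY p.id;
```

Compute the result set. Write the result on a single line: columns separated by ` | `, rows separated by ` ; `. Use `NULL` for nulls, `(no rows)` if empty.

For each teams row, check whether any matches with matching team_id has goals_against >= 3.
Keep rows where that is true.

2 | Bracket ; 5 | Bolt ; 6 | Widget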